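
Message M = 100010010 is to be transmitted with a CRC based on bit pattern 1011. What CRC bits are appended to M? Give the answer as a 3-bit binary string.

001

Append 3 zeros: 100010010000. Divide by 1011 (XOR where the leading bit is 1):
  pos 0: 1000 XOR 1011 = 0011
  pos 2: 1110 XOR 1011 = 0101
  pos 3: 1010 XOR 1011 = 0001
  pos 6: 1100 XOR 1011 = 0111
  pos 7: 1110 XOR 1011 = 0101
  pos 8: 1010 XOR 1011 = 0001
Remainder (last 3 bits) = 001. This is the CRC / FCS.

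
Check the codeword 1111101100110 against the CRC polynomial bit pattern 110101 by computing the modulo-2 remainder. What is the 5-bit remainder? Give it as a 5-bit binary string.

Modulo-2 division of 1111101100110 by 110101:
  pos 0: 111110 XOR 110101 = 001011
  pos 2: 101111 XOR 110101 = 011010
  pos 3: 110100 XOR 110101 = 000001
Remainder = 10110 (nonzero — an error is detected).

10110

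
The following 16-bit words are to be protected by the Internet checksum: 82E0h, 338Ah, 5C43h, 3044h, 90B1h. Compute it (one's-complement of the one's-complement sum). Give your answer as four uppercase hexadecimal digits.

One's-complement addition (fold any carry out of bit 15 back into bit 0):
  0x82E0 + 0x338A = 0x0B66A
  0xB66A + 0x5C43 = 0x112AD → wrap carry → 0x12AE
  0x12AE + 0x3044 = 0x042F2
  0x42F2 + 0x90B1 = 0x0D3A3
One's-complement sum = 0xD3A3.
Checksum = ~0xD3A3 & 0xFFFF = 0x2C5C.

2C5C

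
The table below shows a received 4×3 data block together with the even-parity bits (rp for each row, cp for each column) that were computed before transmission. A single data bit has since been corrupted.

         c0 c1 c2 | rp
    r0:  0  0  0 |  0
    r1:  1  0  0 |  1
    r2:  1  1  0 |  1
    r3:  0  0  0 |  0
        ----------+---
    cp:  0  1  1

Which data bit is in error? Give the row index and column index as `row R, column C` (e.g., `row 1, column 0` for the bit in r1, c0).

Recompute each row's even parity and compare to rp:
  r0: data parity 0, sent rp 0 → ok
  r1: data parity 1, sent rp 1 → ok
  r2: data parity 0, sent rp 1 → mismatch
  r3: data parity 0, sent rp 0 → ok
Recompute each column's even parity and compare to cp:
  c0: data parity 0, sent cp 0 → ok
  c1: data parity 1, sent cp 1 → ok
  c2: data parity 0, sent cp 1 → mismatch
Exactly one row (r2) and one column (c2) fail → the flipped bit is at their intersection.

row 2, column 2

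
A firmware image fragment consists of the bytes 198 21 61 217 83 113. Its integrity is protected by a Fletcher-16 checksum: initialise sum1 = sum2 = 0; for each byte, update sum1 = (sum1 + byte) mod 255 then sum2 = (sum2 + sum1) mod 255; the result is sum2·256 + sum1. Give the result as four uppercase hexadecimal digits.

ACB7

Running sums (mod 255):
  after byte 0 (198): sum1=198, sum2=198
  after byte 1 (21): sum1=219, sum2=162
  after byte 2 (61): sum1=25, sum2=187
  after byte 3 (217): sum1=242, sum2=174
  after byte 4 (83): sum1=70, sum2=244
  after byte 5 (113): sum1=183, sum2=172
Checksum = sum2·256 + sum1 = 172·256 + 183 = 44215 = 0xACB7.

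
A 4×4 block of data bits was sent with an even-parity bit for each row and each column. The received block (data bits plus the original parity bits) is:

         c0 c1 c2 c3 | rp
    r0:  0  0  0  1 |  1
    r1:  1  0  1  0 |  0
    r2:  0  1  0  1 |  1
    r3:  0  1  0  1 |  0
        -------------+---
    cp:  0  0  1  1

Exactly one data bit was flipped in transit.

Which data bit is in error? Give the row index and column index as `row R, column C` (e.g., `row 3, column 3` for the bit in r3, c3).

Recompute each row's even parity and compare to rp:
  r0: data parity 1, sent rp 1 → ok
  r1: data parity 0, sent rp 0 → ok
  r2: data parity 0, sent rp 1 → mismatch
  r3: data parity 0, sent rp 0 → ok
Recompute each column's even parity and compare to cp:
  c0: data parity 1, sent cp 0 → mismatch
  c1: data parity 0, sent cp 0 → ok
  c2: data parity 1, sent cp 1 → ok
  c3: data parity 1, sent cp 1 → ok
Exactly one row (r2) and one column (c0) fail → the flipped bit is at their intersection.

row 2, column 0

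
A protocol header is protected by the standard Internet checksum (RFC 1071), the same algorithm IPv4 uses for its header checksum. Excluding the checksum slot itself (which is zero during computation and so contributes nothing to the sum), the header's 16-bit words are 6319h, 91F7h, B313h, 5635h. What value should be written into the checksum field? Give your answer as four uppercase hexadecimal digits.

01A6

One's-complement addition (fold any carry out of bit 15 back into bit 0):
  0x6319 + 0x91F7 = 0x0F510
  0xF510 + 0xB313 = 0x1A823 → wrap carry → 0xA824
  0xA824 + 0x5635 = 0x0FE59
One's-complement sum = 0xFE59.
Checksum = ~0xFE59 & 0xFFFF = 0x01A6.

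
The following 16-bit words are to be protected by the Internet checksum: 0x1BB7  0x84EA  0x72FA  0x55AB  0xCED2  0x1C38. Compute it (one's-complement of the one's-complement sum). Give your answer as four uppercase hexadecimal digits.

One's-complement addition (fold any carry out of bit 15 back into bit 0):
  0x1BB7 + 0x84EA = 0x0A0A1
  0xA0A1 + 0x72FA = 0x1139B → wrap carry → 0x139C
  0x139C + 0x55AB = 0x06947
  0x6947 + 0xCED2 = 0x13819 → wrap carry → 0x381A
  0x381A + 0x1C38 = 0x05452
One's-complement sum = 0x5452.
Checksum = ~0x5452 & 0xFFFF = 0xABAD.

ABAD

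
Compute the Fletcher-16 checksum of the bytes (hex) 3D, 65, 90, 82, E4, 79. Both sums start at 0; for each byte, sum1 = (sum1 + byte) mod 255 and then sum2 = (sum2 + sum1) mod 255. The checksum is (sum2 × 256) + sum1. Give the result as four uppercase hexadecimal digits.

Running sums (mod 255):
  after byte 0 (3D): sum1=61, sum2=61
  after byte 1 (65): sum1=162, sum2=223
  after byte 2 (90): sum1=51, sum2=19
  after byte 3 (82): sum1=181, sum2=200
  after byte 4 (E4): sum1=154, sum2=99
  after byte 5 (79): sum1=20, sum2=119
Checksum = sum2·256 + sum1 = 119·256 + 20 = 30484 = 0x7714.

7714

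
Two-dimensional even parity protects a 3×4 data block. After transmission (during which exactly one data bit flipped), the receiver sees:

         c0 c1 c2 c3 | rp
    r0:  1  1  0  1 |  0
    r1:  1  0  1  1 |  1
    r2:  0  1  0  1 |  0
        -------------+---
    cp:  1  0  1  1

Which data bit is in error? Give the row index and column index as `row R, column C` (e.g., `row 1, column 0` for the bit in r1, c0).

row 0, column 0

Recompute each row's even parity and compare to rp:
  r0: data parity 1, sent rp 0 → mismatch
  r1: data parity 1, sent rp 1 → ok
  r2: data parity 0, sent rp 0 → ok
Recompute each column's even parity and compare to cp:
  c0: data parity 0, sent cp 1 → mismatch
  c1: data parity 0, sent cp 0 → ok
  c2: data parity 1, sent cp 1 → ok
  c3: data parity 1, sent cp 1 → ok
Exactly one row (r0) and one column (c0) fail → the flipped bit is at their intersection.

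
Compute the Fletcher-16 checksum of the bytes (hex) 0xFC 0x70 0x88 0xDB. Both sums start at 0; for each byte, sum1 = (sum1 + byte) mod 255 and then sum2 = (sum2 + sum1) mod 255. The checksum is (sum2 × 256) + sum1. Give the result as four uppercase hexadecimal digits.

32D1

Running sums (mod 255):
  after byte 0 (0xFC): sum1=252, sum2=252
  after byte 1 (0x70): sum1=109, sum2=106
  after byte 2 (0x88): sum1=245, sum2=96
  after byte 3 (0xDB): sum1=209, sum2=50
Checksum = sum2·256 + sum1 = 50·256 + 209 = 13009 = 0x32D1.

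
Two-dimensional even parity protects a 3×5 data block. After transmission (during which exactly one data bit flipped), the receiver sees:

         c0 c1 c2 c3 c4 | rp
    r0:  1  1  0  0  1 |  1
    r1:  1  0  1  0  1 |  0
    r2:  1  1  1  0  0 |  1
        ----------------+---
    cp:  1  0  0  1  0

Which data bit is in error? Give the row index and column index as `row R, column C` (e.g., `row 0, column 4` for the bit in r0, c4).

Recompute each row's even parity and compare to rp:
  r0: data parity 1, sent rp 1 → ok
  r1: data parity 1, sent rp 0 → mismatch
  r2: data parity 1, sent rp 1 → ok
Recompute each column's even parity and compare to cp:
  c0: data parity 1, sent cp 1 → ok
  c1: data parity 0, sent cp 0 → ok
  c2: data parity 0, sent cp 0 → ok
  c3: data parity 0, sent cp 1 → mismatch
  c4: data parity 0, sent cp 0 → ok
Exactly one row (r1) and one column (c3) fail → the flipped bit is at their intersection.

row 1, column 3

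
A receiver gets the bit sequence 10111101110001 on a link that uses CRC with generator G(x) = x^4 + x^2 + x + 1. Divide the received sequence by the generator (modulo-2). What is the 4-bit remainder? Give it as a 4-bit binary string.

0001

Modulo-2 division of 10111101110001 by 10111:
  pos 0: 10111 XOR 10111 = 00000
  pos 5: 10111 XOR 10111 = 00000
Remainder = 0001 (nonzero — an error is detected).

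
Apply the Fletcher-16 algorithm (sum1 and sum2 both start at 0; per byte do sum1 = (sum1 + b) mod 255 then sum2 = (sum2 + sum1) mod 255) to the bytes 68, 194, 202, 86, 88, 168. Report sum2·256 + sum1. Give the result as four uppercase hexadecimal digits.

Running sums (mod 255):
  after byte 0 (68): sum1=68, sum2=68
  after byte 1 (194): sum1=7, sum2=75
  after byte 2 (202): sum1=209, sum2=29
  after byte 3 (86): sum1=40, sum2=69
  after byte 4 (88): sum1=128, sum2=197
  after byte 5 (168): sum1=41, sum2=238
Checksum = sum2·256 + sum1 = 238·256 + 41 = 60969 = 0xEE29.

EE29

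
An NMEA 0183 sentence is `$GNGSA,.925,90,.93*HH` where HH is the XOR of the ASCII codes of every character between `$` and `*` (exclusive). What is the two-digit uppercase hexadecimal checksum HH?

XOR the ASCII codes of the payload characters:
  'G' = 0x47 → acc = 0x47
  'N' = 0x4E → acc = 0x09
  'G' = 0x47 → acc = 0x4E
  'S' = 0x53 → acc = 0x1D
  'A' = 0x41 → acc = 0x5C
  ',' = 0x2C → acc = 0x70
  '.' = 0x2E → acc = 0x5E
  '9' = 0x39 → acc = 0x67
  '2' = 0x32 → acc = 0x55
  '5' = 0x35 → acc = 0x60
  ',' = 0x2C → acc = 0x4C
  '9' = 0x39 → acc = 0x75
  '0' = 0x30 → acc = 0x45
  ',' = 0x2C → acc = 0x69
  '.' = 0x2E → acc = 0x47
  '9' = 0x39 → acc = 0x7E
  '3' = 0x33 → acc = 0x4D
Checksum = 0x4D.

4D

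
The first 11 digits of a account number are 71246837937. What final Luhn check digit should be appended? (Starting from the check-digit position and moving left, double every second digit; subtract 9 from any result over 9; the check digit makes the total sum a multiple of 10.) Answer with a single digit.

5

Partial digits right→left: 7 3 9 7 3 8 6 4 2 1 7
Double every second digit counting from the check-digit position (so the 1st, 3rd, 5th, ... of the partial from the right).
  doubled (with −9 where >9): 5 9 6 3 4 5 → sum 32
  kept as-is: 3 7 8 4 1 → sum 23
Total = 32 + 23 = 55.
Check digit = (10 − (55 mod 10)) mod 10 = 5.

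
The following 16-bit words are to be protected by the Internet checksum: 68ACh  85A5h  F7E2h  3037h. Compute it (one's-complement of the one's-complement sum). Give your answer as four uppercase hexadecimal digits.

E993

One's-complement addition (fold any carry out of bit 15 back into bit 0):
  0x68AC + 0x85A5 = 0x0EE51
  0xEE51 + 0xF7E2 = 0x1E633 → wrap carry → 0xE634
  0xE634 + 0x3037 = 0x1166B → wrap carry → 0x166C
One's-complement sum = 0x166C.
Checksum = ~0x166C & 0xFFFF = 0xE993.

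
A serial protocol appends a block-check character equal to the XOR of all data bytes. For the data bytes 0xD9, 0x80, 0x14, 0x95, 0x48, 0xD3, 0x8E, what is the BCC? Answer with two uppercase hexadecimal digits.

CD

XOR the bytes together:
  start with 0xD9
  0xD9 ⊕ 0x80 = 0x59
  0x59 ⊕ 0x14 = 0x4D
  0x4D ⊕ 0x95 = 0xD8
  0xD8 ⊕ 0x48 = 0x90
  0x90 ⊕ 0xD3 = 0x43
  0x43 ⊕ 0x8E = 0xCD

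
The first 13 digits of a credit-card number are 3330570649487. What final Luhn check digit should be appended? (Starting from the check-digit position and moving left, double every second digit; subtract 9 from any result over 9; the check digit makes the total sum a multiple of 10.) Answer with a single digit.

3

Partial digits right→left: 7 8 4 9 4 6 0 7 5 0 3 3 3
Double every second digit counting from the check-digit position (so the 1st, 3rd, 5th, ... of the partial from the right).
  doubled (with −9 where >9): 5 8 8 0 1 6 6 → sum 34
  kept as-is: 8 9 6 7 0 3 → sum 33
Total = 34 + 33 = 67.
Check digit = (10 − (67 mod 10)) mod 10 = 3.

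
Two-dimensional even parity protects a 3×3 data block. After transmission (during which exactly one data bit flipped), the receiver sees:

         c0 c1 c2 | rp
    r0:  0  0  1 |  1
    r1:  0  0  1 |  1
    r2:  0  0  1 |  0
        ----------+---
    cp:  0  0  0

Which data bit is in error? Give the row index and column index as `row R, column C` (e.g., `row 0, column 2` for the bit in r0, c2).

Recompute each row's even parity and compare to rp:
  r0: data parity 1, sent rp 1 → ok
  r1: data parity 1, sent rp 1 → ok
  r2: data parity 1, sent rp 0 → mismatch
Recompute each column's even parity and compare to cp:
  c0: data parity 0, sent cp 0 → ok
  c1: data parity 0, sent cp 0 → ok
  c2: data parity 1, sent cp 0 → mismatch
Exactly one row (r2) and one column (c2) fail → the flipped bit is at their intersection.

row 2, column 2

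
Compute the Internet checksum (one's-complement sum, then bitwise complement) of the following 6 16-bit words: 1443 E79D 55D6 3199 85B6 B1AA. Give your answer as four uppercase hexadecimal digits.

454E

One's-complement addition (fold any carry out of bit 15 back into bit 0):
  0x1443 + 0xE79D = 0x0FBE0
  0xFBE0 + 0x55D6 = 0x151B6 → wrap carry → 0x51B7
  0x51B7 + 0x3199 = 0x08350
  0x8350 + 0x85B6 = 0x10906 → wrap carry → 0x0907
  0x0907 + 0xB1AA = 0x0BAB1
One's-complement sum = 0xBAB1.
Checksum = ~0xBAB1 & 0xFFFF = 0x454E.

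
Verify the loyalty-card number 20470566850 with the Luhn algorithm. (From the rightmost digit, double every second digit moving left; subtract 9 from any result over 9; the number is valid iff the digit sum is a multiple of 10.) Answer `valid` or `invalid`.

From the right, keep odd positions and double even positions (subtract 9 from any doubled value over 9):
  doubled (positions 2,4,...): 1 3 1 5 0 → sum 10
  kept (positions 1,3,...): 0 8 6 0 4 2 → sum 20
Total = 30.
30 mod 10 = 0, so the number is valid.

valid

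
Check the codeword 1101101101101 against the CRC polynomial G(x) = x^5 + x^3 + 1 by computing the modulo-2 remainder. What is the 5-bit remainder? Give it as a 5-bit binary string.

Modulo-2 division of 1101101101101 by 101001:
  pos 0: 110110 XOR 101001 = 011111
  pos 1: 111111 XOR 101001 = 010110
  pos 2: 101101 XOR 101001 = 000100
  pos 5: 100011 XOR 101001 = 001010
  pos 7: 101001 XOR 101001 = 000000
Remainder = 00000 (zero — the frame passes the CRC check).

00000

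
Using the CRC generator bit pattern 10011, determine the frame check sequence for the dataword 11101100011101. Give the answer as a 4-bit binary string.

0100

Append 4 zeros: 111011000111010000. Divide by 10011 (XOR where the leading bit is 1):
  pos 0: 11101 XOR 10011 = 01110
  pos 1: 11101 XOR 10011 = 01110
  pos 2: 11100 XOR 10011 = 01111
  pos 3: 11110 XOR 10011 = 01101
  pos 4: 11010 XOR 10011 = 01001
  pos 5: 10011 XOR 10011 = 00000
  pos 10: 11010 XOR 10011 = 01001
  pos 11: 10010 XOR 10011 = 00001
Remainder (last 4 bits) = 0100. This is the CRC / FCS.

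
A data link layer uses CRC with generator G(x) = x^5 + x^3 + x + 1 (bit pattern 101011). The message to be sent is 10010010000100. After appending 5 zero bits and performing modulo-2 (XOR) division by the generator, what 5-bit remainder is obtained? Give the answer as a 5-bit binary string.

Append 5 zeros: 1001001000010000000. Divide by 101011 (XOR where the leading bit is 1):
  pos 0: 100100 XOR 101011 = 001111
  pos 2: 111110 XOR 101011 = 010101
  pos 3: 101010 XOR 101011 = 000001
  pos 8: 100100 XOR 101011 = 001111
  pos 10: 111100 XOR 101011 = 010111
  pos 11: 101110 XOR 101011 = 000101
Remainder (last 5 bits) = 10100. This is the CRC / FCS.

10100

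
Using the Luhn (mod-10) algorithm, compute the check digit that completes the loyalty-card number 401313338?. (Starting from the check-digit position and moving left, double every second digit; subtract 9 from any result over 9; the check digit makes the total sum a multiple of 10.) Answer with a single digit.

6

Partial digits right→left: 8 3 3 3 1 3 1 0 4
Double every second digit counting from the check-digit position (so the 1st, 3rd, 5th, ... of the partial from the right).
  doubled (with −9 where >9): 7 6 2 2 8 → sum 25
  kept as-is: 3 3 3 0 → sum 9
Total = 25 + 9 = 34.
Check digit = (10 − (34 mod 10)) mod 10 = 6.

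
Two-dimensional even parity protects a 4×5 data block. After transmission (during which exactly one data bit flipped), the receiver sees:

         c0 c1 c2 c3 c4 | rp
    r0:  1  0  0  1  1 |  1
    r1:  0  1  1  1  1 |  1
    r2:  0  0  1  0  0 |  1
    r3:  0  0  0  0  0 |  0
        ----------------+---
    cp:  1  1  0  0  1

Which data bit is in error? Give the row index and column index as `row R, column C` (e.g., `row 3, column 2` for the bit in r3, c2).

row 1, column 4

Recompute each row's even parity and compare to rp:
  r0: data parity 1, sent rp 1 → ok
  r1: data parity 0, sent rp 1 → mismatch
  r2: data parity 1, sent rp 1 → ok
  r3: data parity 0, sent rp 0 → ok
Recompute each column's even parity and compare to cp:
  c0: data parity 1, sent cp 1 → ok
  c1: data parity 1, sent cp 1 → ok
  c2: data parity 0, sent cp 0 → ok
  c3: data parity 0, sent cp 0 → ok
  c4: data parity 0, sent cp 1 → mismatch
Exactly one row (r1) and one column (c4) fail → the flipped bit is at their intersection.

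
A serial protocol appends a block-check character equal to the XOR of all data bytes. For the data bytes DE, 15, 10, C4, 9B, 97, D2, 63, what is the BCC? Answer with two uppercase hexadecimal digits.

A2

XOR the bytes together:
  start with 0xDE
  0xDE ⊕ 0x15 = 0xCB
  0xCB ⊕ 0x10 = 0xDB
  0xDB ⊕ 0xC4 = 0x1F
  0x1F ⊕ 0x9B = 0x84
  0x84 ⊕ 0x97 = 0x13
  0x13 ⊕ 0xD2 = 0xC1
  0xC1 ⊕ 0x63 = 0xA2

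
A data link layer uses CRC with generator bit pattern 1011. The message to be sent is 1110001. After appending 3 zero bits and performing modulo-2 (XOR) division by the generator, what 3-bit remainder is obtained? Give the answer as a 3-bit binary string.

Append 3 zeros: 1110001000. Divide by 1011 (XOR where the leading bit is 1):
  pos 0: 1110 XOR 1011 = 0101
  pos 1: 1010 XOR 1011 = 0001
  pos 4: 1010 XOR 1011 = 0001
Remainder (last 3 bits) = 100. This is the CRC / FCS.

100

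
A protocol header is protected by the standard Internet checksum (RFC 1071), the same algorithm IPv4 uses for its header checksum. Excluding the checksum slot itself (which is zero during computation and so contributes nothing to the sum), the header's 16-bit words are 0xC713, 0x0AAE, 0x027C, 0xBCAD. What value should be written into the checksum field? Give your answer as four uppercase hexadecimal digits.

6F14

One's-complement addition (fold any carry out of bit 15 back into bit 0):
  0xC713 + 0x0AAE = 0x0D1C1
  0xD1C1 + 0x027C = 0x0D43D
  0xD43D + 0xBCAD = 0x190EA → wrap carry → 0x90EB
One's-complement sum = 0x90EB.
Checksum = ~0x90EB & 0xFFFF = 0x6F14.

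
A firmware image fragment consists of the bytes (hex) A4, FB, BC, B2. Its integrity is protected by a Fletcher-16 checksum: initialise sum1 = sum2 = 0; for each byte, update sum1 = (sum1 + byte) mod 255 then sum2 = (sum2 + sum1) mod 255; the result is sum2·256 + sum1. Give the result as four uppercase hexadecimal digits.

Running sums (mod 255):
  after byte 0 (A4): sum1=164, sum2=164
  after byte 1 (FB): sum1=160, sum2=69
  after byte 2 (BC): sum1=93, sum2=162
  after byte 3 (B2): sum1=16, sum2=178
Checksum = sum2·256 + sum1 = 178·256 + 16 = 45584 = 0xB210.

B210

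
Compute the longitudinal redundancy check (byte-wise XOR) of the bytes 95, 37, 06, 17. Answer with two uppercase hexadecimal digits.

B3

XOR the bytes together:
  start with 0x95
  0x95 ⊕ 0x37 = 0xA2
  0xA2 ⊕ 0x06 = 0xA4
  0xA4 ⊕ 0x17 = 0xB3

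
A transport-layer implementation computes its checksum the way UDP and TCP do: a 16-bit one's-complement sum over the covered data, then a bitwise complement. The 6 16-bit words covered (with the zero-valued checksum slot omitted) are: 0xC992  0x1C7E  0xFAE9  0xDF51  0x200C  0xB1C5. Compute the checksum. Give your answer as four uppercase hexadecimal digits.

One's-complement addition (fold any carry out of bit 15 back into bit 0):
  0xC992 + 0x1C7E = 0x0E610
  0xE610 + 0xFAE9 = 0x1E0F9 → wrap carry → 0xE0FA
  0xE0FA + 0xDF51 = 0x1C04B → wrap carry → 0xC04C
  0xC04C + 0x200C = 0x0E058
  0xE058 + 0xB1C5 = 0x1921D → wrap carry → 0x921E
One's-complement sum = 0x921E.
Checksum = ~0x921E & 0xFFFF = 0x6DE1.

6DE1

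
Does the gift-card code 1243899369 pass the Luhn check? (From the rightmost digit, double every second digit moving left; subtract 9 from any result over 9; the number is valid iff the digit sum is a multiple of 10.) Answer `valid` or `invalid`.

invalid

From the right, keep odd positions and double even positions (subtract 9 from any doubled value over 9):
  doubled (positions 2,4,...): 3 9 7 8 2 → sum 29
  kept (positions 1,3,...): 9 3 9 3 2 → sum 26
Total = 55.
55 mod 10 = 5, so the number is invalid.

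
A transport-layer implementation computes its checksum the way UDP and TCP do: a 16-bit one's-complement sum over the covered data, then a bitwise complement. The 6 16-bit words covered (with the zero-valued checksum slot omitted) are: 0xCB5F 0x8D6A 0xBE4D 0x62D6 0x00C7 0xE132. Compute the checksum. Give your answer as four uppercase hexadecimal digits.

A417

One's-complement addition (fold any carry out of bit 15 back into bit 0):
  0xCB5F + 0x8D6A = 0x158C9 → wrap carry → 0x58CA
  0x58CA + 0xBE4D = 0x11717 → wrap carry → 0x1718
  0x1718 + 0x62D6 = 0x079EE
  0x79EE + 0x00C7 = 0x07AB5
  0x7AB5 + 0xE132 = 0x15BE7 → wrap carry → 0x5BE8
One's-complement sum = 0x5BE8.
Checksum = ~0x5BE8 & 0xFFFF = 0xA417.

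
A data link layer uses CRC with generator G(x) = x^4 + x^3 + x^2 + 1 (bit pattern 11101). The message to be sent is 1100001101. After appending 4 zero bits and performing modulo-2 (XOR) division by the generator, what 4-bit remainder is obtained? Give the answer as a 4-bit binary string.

1011

Append 4 zeros: 11000011010000. Divide by 11101 (XOR where the leading bit is 1):
  pos 0: 11000 XOR 11101 = 00101
  pos 2: 10101 XOR 11101 = 01000
  pos 3: 10001 XOR 11101 = 01100
  pos 4: 11000 XOR 11101 = 00101
  pos 6: 10110 XOR 11101 = 01011
  pos 7: 10110 XOR 11101 = 01011
  pos 8: 10110 XOR 11101 = 01011
  pos 9: 10110 XOR 11101 = 01011
Remainder (last 4 bits) = 1011. This is the CRC / FCS.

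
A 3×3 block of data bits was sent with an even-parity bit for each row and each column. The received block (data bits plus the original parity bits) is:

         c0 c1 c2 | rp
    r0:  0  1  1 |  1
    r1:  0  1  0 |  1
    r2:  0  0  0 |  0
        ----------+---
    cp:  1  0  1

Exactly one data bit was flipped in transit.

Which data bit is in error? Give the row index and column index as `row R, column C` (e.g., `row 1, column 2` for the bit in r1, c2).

row 0, column 0

Recompute each row's even parity and compare to rp:
  r0: data parity 0, sent rp 1 → mismatch
  r1: data parity 1, sent rp 1 → ok
  r2: data parity 0, sent rp 0 → ok
Recompute each column's even parity and compare to cp:
  c0: data parity 0, sent cp 1 → mismatch
  c1: data parity 0, sent cp 0 → ok
  c2: data parity 1, sent cp 1 → ok
Exactly one row (r0) and one column (c0) fail → the flipped bit is at their intersection.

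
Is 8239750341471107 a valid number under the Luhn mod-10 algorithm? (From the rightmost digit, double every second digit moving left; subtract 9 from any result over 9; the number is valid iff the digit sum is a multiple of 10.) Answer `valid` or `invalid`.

From the right, keep odd positions and double even positions (subtract 9 from any doubled value over 9):
  doubled (positions 2,4,...): 0 2 8 8 0 5 6 7 → sum 36
  kept (positions 1,3,...): 7 1 7 1 3 5 9 2 → sum 35
Total = 71.
71 mod 10 = 1, so the number is invalid.

invalid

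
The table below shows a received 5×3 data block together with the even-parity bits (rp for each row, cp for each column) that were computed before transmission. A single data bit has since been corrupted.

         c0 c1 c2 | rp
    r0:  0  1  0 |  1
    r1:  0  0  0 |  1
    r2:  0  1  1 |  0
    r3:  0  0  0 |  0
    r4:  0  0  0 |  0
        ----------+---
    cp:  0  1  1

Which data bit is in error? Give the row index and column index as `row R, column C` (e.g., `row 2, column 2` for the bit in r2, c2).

Recompute each row's even parity and compare to rp:
  r0: data parity 1, sent rp 1 → ok
  r1: data parity 0, sent rp 1 → mismatch
  r2: data parity 0, sent rp 0 → ok
  r3: data parity 0, sent rp 0 → ok
  r4: data parity 0, sent rp 0 → ok
Recompute each column's even parity and compare to cp:
  c0: data parity 0, sent cp 0 → ok
  c1: data parity 0, sent cp 1 → mismatch
  c2: data parity 1, sent cp 1 → ok
Exactly one row (r1) and one column (c1) fail → the flipped bit is at their intersection.

row 1, column 1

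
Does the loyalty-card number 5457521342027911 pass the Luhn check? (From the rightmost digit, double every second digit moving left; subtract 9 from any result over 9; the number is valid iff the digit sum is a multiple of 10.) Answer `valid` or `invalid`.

From the right, keep odd positions and double even positions (subtract 9 from any doubled value over 9):
  doubled (positions 2,4,...): 2 5 0 8 2 1 1 1 → sum 20
  kept (positions 1,3,...): 1 9 2 2 3 2 7 4 → sum 30
Total = 50.
50 mod 10 = 0, so the number is valid.

valid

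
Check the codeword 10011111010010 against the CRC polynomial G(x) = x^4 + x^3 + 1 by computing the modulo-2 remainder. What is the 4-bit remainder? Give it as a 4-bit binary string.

0100

Modulo-2 division of 10011111010010 by 11001:
  pos 0: 10011 XOR 11001 = 01010
  pos 1: 10101 XOR 11001 = 01100
  pos 2: 11001 XOR 11001 = 00000
  pos 7: 10100 XOR 11001 = 01101
  pos 8: 11011 XOR 11001 = 00010
Remainder = 0100 (nonzero — an error is detected).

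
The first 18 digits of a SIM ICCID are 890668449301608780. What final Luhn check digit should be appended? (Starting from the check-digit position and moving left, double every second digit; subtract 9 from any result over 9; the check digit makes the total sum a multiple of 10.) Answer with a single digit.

1

Partial digits right→left: 0 8 7 8 0 6 1 0 3 9 4 4 8 6 6 0 9 8
Double every second digit counting from the check-digit position (so the 1st, 3rd, 5th, ... of the partial from the right).
  doubled (with −9 where >9): 0 5 0 2 6 8 7 3 9 → sum 40
  kept as-is: 8 8 6 0 9 4 6 0 8 → sum 49
Total = 40 + 49 = 89.
Check digit = (10 − (89 mod 10)) mod 10 = 1.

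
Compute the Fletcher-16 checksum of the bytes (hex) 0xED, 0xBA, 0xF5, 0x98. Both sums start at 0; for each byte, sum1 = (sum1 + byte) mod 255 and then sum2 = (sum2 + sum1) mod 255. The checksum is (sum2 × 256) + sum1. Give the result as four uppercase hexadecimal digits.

Running sums (mod 255):
  after byte 0 (0xED): sum1=237, sum2=237
  after byte 1 (0xBA): sum1=168, sum2=150
  after byte 2 (0xF5): sum1=158, sum2=53
  after byte 3 (0x98): sum1=55, sum2=108
Checksum = sum2·256 + sum1 = 108·256 + 55 = 27703 = 0x6C37.

6C37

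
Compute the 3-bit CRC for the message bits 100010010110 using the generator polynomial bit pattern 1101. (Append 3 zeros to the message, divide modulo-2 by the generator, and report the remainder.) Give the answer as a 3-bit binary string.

001

Append 3 zeros: 100010010110000. Divide by 1101 (XOR where the leading bit is 1):
  pos 0: 1000 XOR 1101 = 0101
  pos 1: 1011 XOR 1101 = 0110
  pos 2: 1100 XOR 1101 = 0001
  pos 5: 1010 XOR 1101 = 0111
  pos 6: 1111 XOR 1101 = 0010
  pos 8: 1010 XOR 1101 = 0111
  pos 9: 1110 XOR 1101 = 0011
  pos 11: 1100 XOR 1101 = 0001
Remainder (last 3 bits) = 001. This is the CRC / FCS.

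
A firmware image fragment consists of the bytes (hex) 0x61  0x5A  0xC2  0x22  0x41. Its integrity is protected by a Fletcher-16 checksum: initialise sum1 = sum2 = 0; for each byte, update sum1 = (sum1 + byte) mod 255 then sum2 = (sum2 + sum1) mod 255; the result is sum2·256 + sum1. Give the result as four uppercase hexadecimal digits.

Running sums (mod 255):
  after byte 0 (0x61): sum1=97, sum2=97
  after byte 1 (0x5A): sum1=187, sum2=29
  after byte 2 (0xC2): sum1=126, sum2=155
  after byte 3 (0x22): sum1=160, sum2=60
  after byte 4 (0x41): sum1=225, sum2=30
Checksum = sum2·256 + sum1 = 30·256 + 225 = 7905 = 0x1EE1.

1EE1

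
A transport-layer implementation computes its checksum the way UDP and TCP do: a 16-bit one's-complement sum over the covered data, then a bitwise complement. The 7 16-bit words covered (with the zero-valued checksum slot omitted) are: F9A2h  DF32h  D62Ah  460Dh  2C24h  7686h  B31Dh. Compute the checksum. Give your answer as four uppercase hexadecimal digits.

B529

One's-complement addition (fold any carry out of bit 15 back into bit 0):
  0xF9A2 + 0xDF32 = 0x1D8D4 → wrap carry → 0xD8D5
  0xD8D5 + 0xD62A = 0x1AEFF → wrap carry → 0xAF00
  0xAF00 + 0x460D = 0x0F50D
  0xF50D + 0x2C24 = 0x12131 → wrap carry → 0x2132
  0x2132 + 0x7686 = 0x097B8
  0x97B8 + 0xB31D = 0x14AD5 → wrap carry → 0x4AD6
One's-complement sum = 0x4AD6.
Checksum = ~0x4AD6 & 0xFFFF = 0xB529.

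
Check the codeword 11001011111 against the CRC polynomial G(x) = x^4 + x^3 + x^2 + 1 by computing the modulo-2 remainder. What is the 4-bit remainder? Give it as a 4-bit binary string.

0000

Modulo-2 division of 11001011111 by 11101:
  pos 0: 11001 XOR 11101 = 00100
  pos 2: 10001 XOR 11101 = 01100
  pos 3: 11001 XOR 11101 = 00100
  pos 5: 10011 XOR 11101 = 01110
  pos 6: 11101 XOR 11101 = 00000
Remainder = 0000 (zero — the frame passes the CRC check).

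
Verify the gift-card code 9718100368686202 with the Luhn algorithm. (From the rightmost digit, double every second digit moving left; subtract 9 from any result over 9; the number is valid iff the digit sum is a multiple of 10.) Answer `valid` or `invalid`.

From the right, keep odd positions and double even positions (subtract 9 from any doubled value over 9):
  doubled (positions 2,4,...): 0 3 3 3 0 2 2 9 → sum 22
  kept (positions 1,3,...): 2 2 8 8 3 0 8 7 → sum 38
Total = 60.
60 mod 10 = 0, so the number is valid.

valid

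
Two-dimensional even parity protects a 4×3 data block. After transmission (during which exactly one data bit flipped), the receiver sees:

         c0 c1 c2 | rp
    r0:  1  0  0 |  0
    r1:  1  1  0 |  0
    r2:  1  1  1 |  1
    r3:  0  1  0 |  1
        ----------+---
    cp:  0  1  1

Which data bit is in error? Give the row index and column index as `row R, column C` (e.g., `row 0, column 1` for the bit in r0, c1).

Recompute each row's even parity and compare to rp:
  r0: data parity 1, sent rp 0 → mismatch
  r1: data parity 0, sent rp 0 → ok
  r2: data parity 1, sent rp 1 → ok
  r3: data parity 1, sent rp 1 → ok
Recompute each column's even parity and compare to cp:
  c0: data parity 1, sent cp 0 → mismatch
  c1: data parity 1, sent cp 1 → ok
  c2: data parity 1, sent cp 1 → ok
Exactly one row (r0) and one column (c0) fail → the flipped bit is at their intersection.

row 0, column 0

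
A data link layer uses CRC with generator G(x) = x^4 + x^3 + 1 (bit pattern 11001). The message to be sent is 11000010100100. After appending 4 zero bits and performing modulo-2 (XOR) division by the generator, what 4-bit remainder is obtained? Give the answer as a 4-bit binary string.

0001

Append 4 zeros: 110000101001000000. Divide by 11001 (XOR where the leading bit is 1):
  pos 0: 11000 XOR 11001 = 00001
  pos 4: 10101 XOR 11001 = 01100
  pos 5: 11000 XOR 11001 = 00001
  pos 9: 10100 XOR 11001 = 01101
  pos 10: 11010 XOR 11001 = 00011
  pos 13: 11000 XOR 11001 = 00001
Remainder (last 4 bits) = 0001. This is the CRC / FCS.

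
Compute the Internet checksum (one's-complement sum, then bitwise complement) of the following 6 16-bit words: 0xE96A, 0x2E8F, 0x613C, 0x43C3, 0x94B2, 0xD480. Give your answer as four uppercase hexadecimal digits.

D9D2

One's-complement addition (fold any carry out of bit 15 back into bit 0):
  0xE96A + 0x2E8F = 0x117F9 → wrap carry → 0x17FA
  0x17FA + 0x613C = 0x07936
  0x7936 + 0x43C3 = 0x0BCF9
  0xBCF9 + 0x94B2 = 0x151AB → wrap carry → 0x51AC
  0x51AC + 0xD480 = 0x1262C → wrap carry → 0x262D
One's-complement sum = 0x262D.
Checksum = ~0x262D & 0xFFFF = 0xD9D2.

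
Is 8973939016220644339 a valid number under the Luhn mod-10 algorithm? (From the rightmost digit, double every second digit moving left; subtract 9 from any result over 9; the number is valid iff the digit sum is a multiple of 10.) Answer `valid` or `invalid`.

From the right, keep odd positions and double even positions (subtract 9 from any doubled value over 9):
  doubled (positions 2,4,...): 6 8 3 4 3 0 6 6 9 → sum 45
  kept (positions 1,3,...): 9 3 4 0 2 1 9 9 7 8 → sum 52
Total = 97.
97 mod 10 = 7, so the number is invalid.

invalid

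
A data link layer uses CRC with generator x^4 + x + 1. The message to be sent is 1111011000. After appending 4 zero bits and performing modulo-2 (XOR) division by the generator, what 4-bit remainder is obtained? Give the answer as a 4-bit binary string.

0101

Append 4 zeros: 11110110000000. Divide by 10011 (XOR where the leading bit is 1):
  pos 0: 11110 XOR 10011 = 01101
  pos 1: 11011 XOR 10011 = 01000
  pos 2: 10001 XOR 10011 = 00010
  pos 5: 10000 XOR 10011 = 00011
  pos 8: 11000 XOR 10011 = 01011
  pos 9: 10110 XOR 10011 = 00101
Remainder (last 4 bits) = 0101. This is the CRC / FCS.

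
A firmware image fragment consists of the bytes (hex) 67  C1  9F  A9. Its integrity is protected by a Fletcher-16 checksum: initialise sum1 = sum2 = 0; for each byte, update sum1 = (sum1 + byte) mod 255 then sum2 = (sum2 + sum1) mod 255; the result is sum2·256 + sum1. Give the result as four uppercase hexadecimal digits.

Running sums (mod 255):
  after byte 0 (67): sum1=103, sum2=103
  after byte 1 (C1): sum1=41, sum2=144
  after byte 2 (9F): sum1=200, sum2=89
  after byte 3 (A9): sum1=114, sum2=203
Checksum = sum2·256 + sum1 = 203·256 + 114 = 52082 = 0xCB72.

CB72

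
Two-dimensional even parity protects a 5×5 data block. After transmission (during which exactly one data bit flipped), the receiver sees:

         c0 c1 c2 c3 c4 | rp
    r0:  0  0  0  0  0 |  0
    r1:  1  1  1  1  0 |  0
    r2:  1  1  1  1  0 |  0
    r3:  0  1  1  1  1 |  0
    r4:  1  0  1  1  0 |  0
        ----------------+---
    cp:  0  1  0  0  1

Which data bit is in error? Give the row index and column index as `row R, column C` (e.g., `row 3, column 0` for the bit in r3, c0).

row 4, column 0

Recompute each row's even parity and compare to rp:
  r0: data parity 0, sent rp 0 → ok
  r1: data parity 0, sent rp 0 → ok
  r2: data parity 0, sent rp 0 → ok
  r3: data parity 0, sent rp 0 → ok
  r4: data parity 1, sent rp 0 → mismatch
Recompute each column's even parity and compare to cp:
  c0: data parity 1, sent cp 0 → mismatch
  c1: data parity 1, sent cp 1 → ok
  c2: data parity 0, sent cp 0 → ok
  c3: data parity 0, sent cp 0 → ok
  c4: data parity 1, sent cp 1 → ok
Exactly one row (r4) and one column (c0) fail → the flipped bit is at their intersection.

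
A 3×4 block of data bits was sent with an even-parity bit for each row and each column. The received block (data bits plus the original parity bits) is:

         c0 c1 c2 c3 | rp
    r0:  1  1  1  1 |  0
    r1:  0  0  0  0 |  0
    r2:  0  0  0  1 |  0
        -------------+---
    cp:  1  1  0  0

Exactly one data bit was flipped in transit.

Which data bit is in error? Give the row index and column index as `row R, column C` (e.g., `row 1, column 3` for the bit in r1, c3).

Recompute each row's even parity and compare to rp:
  r0: data parity 0, sent rp 0 → ok
  r1: data parity 0, sent rp 0 → ok
  r2: data parity 1, sent rp 0 → mismatch
Recompute each column's even parity and compare to cp:
  c0: data parity 1, sent cp 1 → ok
  c1: data parity 1, sent cp 1 → ok
  c2: data parity 1, sent cp 0 → mismatch
  c3: data parity 0, sent cp 0 → ok
Exactly one row (r2) and one column (c2) fail → the flipped bit is at their intersection.

row 2, column 2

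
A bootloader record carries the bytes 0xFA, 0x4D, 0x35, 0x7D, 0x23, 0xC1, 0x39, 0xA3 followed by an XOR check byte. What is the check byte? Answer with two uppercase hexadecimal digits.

XOR the bytes together:
  start with 0xFA
  0xFA ⊕ 0x4D = 0xB7
  0xB7 ⊕ 0x35 = 0x82
  0x82 ⊕ 0x7D = 0xFF
  0xFF ⊕ 0x23 = 0xDC
  0xDC ⊕ 0xC1 = 0x1D
  0x1D ⊕ 0x39 = 0x24
  0x24 ⊕ 0xA3 = 0x87

87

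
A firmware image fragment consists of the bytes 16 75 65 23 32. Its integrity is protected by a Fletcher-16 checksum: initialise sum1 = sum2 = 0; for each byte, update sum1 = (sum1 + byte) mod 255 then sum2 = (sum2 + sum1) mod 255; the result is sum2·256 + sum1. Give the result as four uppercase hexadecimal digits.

Running sums (mod 255):
  after byte 0 (16): sum1=16, sum2=16
  after byte 1 (75): sum1=91, sum2=107
  after byte 2 (65): sum1=156, sum2=8
  after byte 3 (23): sum1=179, sum2=187
  after byte 4 (32): sum1=211, sum2=143
Checksum = sum2·256 + sum1 = 143·256 + 211 = 36819 = 0x8FD3.

8FD3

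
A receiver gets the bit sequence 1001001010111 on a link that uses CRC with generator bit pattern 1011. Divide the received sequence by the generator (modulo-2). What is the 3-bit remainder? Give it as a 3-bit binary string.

Modulo-2 division of 1001001010111 by 1011:
  pos 0: 1001 XOR 1011 = 0010
  pos 2: 1000 XOR 1011 = 0011
  pos 4: 1110 XOR 1011 = 0101
  pos 5: 1011 XOR 1011 = 0000
Remainder = 111 (nonzero — an error is detected).

111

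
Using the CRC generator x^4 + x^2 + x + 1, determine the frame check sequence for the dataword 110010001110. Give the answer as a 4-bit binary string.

Append 4 zeros: 1100100011100000. Divide by 10111 (XOR where the leading bit is 1):
  pos 0: 11001 XOR 10111 = 01110
  pos 1: 11100 XOR 10111 = 01011
  pos 2: 10110 XOR 10111 = 00001
  pos 6: 10111 XOR 10111 = 00000
Remainder (last 4 bits) = 0000. This is the CRC / FCS.

0000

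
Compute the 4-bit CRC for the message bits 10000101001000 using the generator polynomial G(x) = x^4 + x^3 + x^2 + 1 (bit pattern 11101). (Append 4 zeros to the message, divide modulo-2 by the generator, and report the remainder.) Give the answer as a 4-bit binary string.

0110

Append 4 zeros: 100001010010000000. Divide by 11101 (XOR where the leading bit is 1):
  pos 0: 10000 XOR 11101 = 01101
  pos 1: 11011 XOR 11101 = 00110
  pos 3: 11001 XOR 11101 = 00100
  pos 5: 10000 XOR 11101 = 01101
  pos 6: 11011 XOR 11101 = 00110
  pos 8: 11000 XOR 11101 = 00101
  pos 10: 10100 XOR 11101 = 01001
  pos 11: 10010 XOR 11101 = 01111
  pos 12: 11110 XOR 11101 = 00011
Remainder (last 4 bits) = 0110. This is the CRC / FCS.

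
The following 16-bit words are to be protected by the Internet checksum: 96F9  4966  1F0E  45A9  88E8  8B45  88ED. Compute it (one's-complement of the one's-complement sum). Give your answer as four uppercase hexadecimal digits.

1DCD

One's-complement addition (fold any carry out of bit 15 back into bit 0):
  0x96F9 + 0x4966 = 0x0E05F
  0xE05F + 0x1F0E = 0x0FF6D
  0xFF6D + 0x45A9 = 0x14516 → wrap carry → 0x4517
  0x4517 + 0x88E8 = 0x0CDFF
  0xCDFF + 0x8B45 = 0x15944 → wrap carry → 0x5945
  0x5945 + 0x88ED = 0x0E232
One's-complement sum = 0xE232.
Checksum = ~0xE232 & 0xFFFF = 0x1DCD.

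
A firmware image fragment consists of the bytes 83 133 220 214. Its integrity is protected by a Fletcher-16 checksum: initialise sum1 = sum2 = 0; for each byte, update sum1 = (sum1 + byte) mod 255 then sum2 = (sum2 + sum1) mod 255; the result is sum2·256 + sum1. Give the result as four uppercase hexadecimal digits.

Running sums (mod 255):
  after byte 0 (83): sum1=83, sum2=83
  after byte 1 (133): sum1=216, sum2=44
  after byte 2 (220): sum1=181, sum2=225
  after byte 3 (214): sum1=140, sum2=110
Checksum = sum2·256 + sum1 = 110·256 + 140 = 28300 = 0x6E8C.

6E8C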